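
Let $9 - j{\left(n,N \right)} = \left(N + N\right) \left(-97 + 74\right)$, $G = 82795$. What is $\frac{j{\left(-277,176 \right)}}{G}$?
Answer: $\frac{1621}{16559} \approx 0.097892$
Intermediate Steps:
$j{\left(n,N \right)} = 9 + 46 N$ ($j{\left(n,N \right)} = 9 - \left(N + N\right) \left(-97 + 74\right) = 9 - 2 N \left(-23\right) = 9 - - 46 N = 9 + 46 N$)
$\frac{j{\left(-277,176 \right)}}{G} = \frac{9 + 46 \cdot 176}{82795} = \left(9 + 8096\right) \frac{1}{82795} = 8105 \cdot \frac{1}{82795} = \frac{1621}{16559}$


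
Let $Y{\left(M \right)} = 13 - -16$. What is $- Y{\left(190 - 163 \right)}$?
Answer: $-29$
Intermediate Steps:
$Y{\left(M \right)} = 29$ ($Y{\left(M \right)} = 13 + 16 = 29$)
$- Y{\left(190 - 163 \right)} = \left(-1\right) 29 = -29$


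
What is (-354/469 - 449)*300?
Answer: -63280500/469 ≈ -1.3493e+5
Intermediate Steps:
(-354/469 - 449)*300 = -210935/469*300 = -63280500/469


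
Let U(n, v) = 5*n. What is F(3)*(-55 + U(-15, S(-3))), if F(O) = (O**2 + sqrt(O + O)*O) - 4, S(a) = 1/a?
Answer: -650 - 390*sqrt(6) ≈ -1605.3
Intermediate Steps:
S(a) = 1/a
F(O) = -4 + O**2 + sqrt(2)*O**(3/2) (F(O) = (O**2 + sqrt(2*O)*O) - 4 = (O**2 + (sqrt(2)*sqrt(O))*O) - 4 = (O**2 + sqrt(2)*O**(3/2)) - 4 = -4 + O**2 + sqrt(2)*O**(3/2))
F(3)*(-55 + U(-15, S(-3))) = (-4 + 3**2 + sqrt(2)*3**(3/2))*(-55 + 5*(-15)) = (-4 + 9 + sqrt(2)*(3*sqrt(3)))*(-55 - 75) = (-4 + 9 + 3*sqrt(6))*(-130) = (5 + 3*sqrt(6))*(-130) = -650 - 390*sqrt(6)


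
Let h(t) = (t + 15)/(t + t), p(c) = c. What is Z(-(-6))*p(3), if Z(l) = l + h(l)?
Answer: 93/4 ≈ 23.250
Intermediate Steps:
h(t) = (15 + t)/(2*t) (h(t) = (15 + t)/((2*t)) = (15 + t)*(1/(2*t)) = (15 + t)/(2*t))
Z(l) = l + (15 + l)/(2*l)
Z(-(-6))*p(3) = (½ - (-6) + 15/(2*((-(-6)))))*3 = (½ - 6*(-1) + 15/(2*((-6*(-1)))))*3 = (½ + 6 + (15/2)/6)*3 = (½ + 6 + (15/2)*(⅙))*3 = (½ + 6 + 5/4)*3 = (31/4)*3 = 93/4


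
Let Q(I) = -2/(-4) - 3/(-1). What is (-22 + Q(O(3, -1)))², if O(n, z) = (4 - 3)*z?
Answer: 1369/4 ≈ 342.25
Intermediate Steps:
O(n, z) = z (O(n, z) = 1*z = z)
Q(I) = 7/2 (Q(I) = -2*(-¼) - 3*(-1) = ½ + 3 = 7/2)
(-22 + Q(O(3, -1)))² = (-22 + 7/2)² = (-37/2)² = 1369/4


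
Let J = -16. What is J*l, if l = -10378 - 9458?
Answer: 317376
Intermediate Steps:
l = -19836
J*l = -16*(-19836) = 317376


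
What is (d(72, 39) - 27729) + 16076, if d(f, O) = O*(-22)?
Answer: -12511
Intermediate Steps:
d(f, O) = -22*O
(d(72, 39) - 27729) + 16076 = (-22*39 - 27729) + 16076 = (-858 - 27729) + 16076 = -28587 + 16076 = -12511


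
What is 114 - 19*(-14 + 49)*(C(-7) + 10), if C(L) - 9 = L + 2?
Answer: -9196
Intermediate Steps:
C(L) = 11 + L (C(L) = 9 + (L + 2) = 9 + (2 + L) = 11 + L)
114 - 19*(-14 + 49)*(C(-7) + 10) = 114 - 19*(-14 + 49)*((11 - 7) + 10) = 114 - 665*(4 + 10) = 114 - 665*14 = 114 - 19*490 = 114 - 9310 = -9196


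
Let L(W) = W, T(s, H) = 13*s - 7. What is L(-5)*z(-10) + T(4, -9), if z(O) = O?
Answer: 95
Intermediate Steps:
T(s, H) = -7 + 13*s
L(-5)*z(-10) + T(4, -9) = -5*(-10) + (-7 + 13*4) = 50 + (-7 + 52) = 50 + 45 = 95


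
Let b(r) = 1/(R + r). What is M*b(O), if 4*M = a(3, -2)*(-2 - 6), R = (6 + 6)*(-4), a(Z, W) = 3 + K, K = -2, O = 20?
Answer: 1/14 ≈ 0.071429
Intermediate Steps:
a(Z, W) = 1 (a(Z, W) = 3 - 2 = 1)
R = -48 (R = 12*(-4) = -48)
M = -2 (M = (1*(-2 - 6))/4 = (1*(-8))/4 = (¼)*(-8) = -2)
b(r) = 1/(-48 + r)
M*b(O) = -2/(-48 + 20) = -2/(-28) = -2*(-1/28) = 1/14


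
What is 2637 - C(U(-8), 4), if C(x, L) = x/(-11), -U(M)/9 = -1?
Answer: 29016/11 ≈ 2637.8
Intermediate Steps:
U(M) = 9 (U(M) = -9*(-1) = 9)
C(x, L) = -x/11 (C(x, L) = x*(-1/11) = -x/11)
2637 - C(U(-8), 4) = 2637 - (-1)*9/11 = 2637 - 1*(-9/11) = 2637 + 9/11 = 29016/11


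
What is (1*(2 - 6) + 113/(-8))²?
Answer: 21025/64 ≈ 328.52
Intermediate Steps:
(1*(2 - 6) + 113/(-8))² = (1*(-4) + 113*(-⅛))² = (-4 - 113/8)² = (-145/8)² = 21025/64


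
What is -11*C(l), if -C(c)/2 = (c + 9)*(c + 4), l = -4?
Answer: 0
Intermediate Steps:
C(c) = -2*(4 + c)*(9 + c) (C(c) = -2*(c + 9)*(c + 4) = -2*(9 + c)*(4 + c) = -2*(4 + c)*(9 + c))
-11*C(l) = -11*(-72 - 26*(-4) - 2*(-4)²) = -11*(-72 + 104 - 2*16) = -11*(-72 + 104 - 32) = -11*0 = 0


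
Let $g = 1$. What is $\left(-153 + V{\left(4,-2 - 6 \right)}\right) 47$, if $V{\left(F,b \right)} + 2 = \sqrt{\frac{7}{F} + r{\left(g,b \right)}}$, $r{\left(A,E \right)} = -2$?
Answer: $-7285 + \frac{47 i}{2} \approx -7285.0 + 23.5 i$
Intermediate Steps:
$V{\left(F,b \right)} = -2 + \sqrt{-2 + \frac{7}{F}}$ ($V{\left(F,b \right)} = -2 + \sqrt{\frac{7}{F} - 2} = -2 + \sqrt{-2 + \frac{7}{F}}$)
$\left(-153 + V{\left(4,-2 - 6 \right)}\right) 47 = \left(-153 - \left(2 - \sqrt{-2 + \frac{7}{4}}\right)\right) 47 = \left(-153 - \left(2 - \sqrt{- \frac{1}{4}}\right)\right) 47 = \left(-153 - \left(2 - \frac{i}{2}\right)\right) 47 = \left(-155 + \frac{i}{2}\right) 47 = -7285 + \frac{47 i}{2}$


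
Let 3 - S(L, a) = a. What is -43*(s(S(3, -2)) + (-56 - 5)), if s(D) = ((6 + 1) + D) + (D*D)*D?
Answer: -3268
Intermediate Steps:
S(L, a) = 3 - a
s(D) = 7 + D + D³ (s(D) = (7 + D) + D²*D = (7 + D) + D³ = 7 + D + D³)
-43*(s(S(3, -2)) + (-56 - 5)) = -43*((7 + (3 - 1*(-2)) + (3 - 1*(-2))³) + (-56 - 5)) = -43*((7 + (3 + 2) + (3 + 2)³) - 61) = -43*((7 + 5 + 5³) - 61) = -43*((7 + 5 + 125) - 61) = -43*(137 - 61) = -43*76 = -3268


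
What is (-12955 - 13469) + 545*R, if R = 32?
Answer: -8984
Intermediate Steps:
(-12955 - 13469) + 545*R = (-12955 - 13469) + 545*32 = -26424 + 17440 = -8984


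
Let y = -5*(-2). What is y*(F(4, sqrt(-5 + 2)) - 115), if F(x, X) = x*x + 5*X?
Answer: -990 + 50*I*sqrt(3) ≈ -990.0 + 86.603*I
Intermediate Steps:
F(x, X) = x**2 + 5*X
y = 10
y*(F(4, sqrt(-5 + 2)) - 115) = 10*((4**2 + 5*sqrt(-5 + 2)) - 115) = 10*((16 + 5*sqrt(-3)) - 115) = 10*((16 + 5*(I*sqrt(3))) - 115) = 10*((16 + 5*I*sqrt(3)) - 115) = 10*(-99 + 5*I*sqrt(3)) = -990 + 50*I*sqrt(3)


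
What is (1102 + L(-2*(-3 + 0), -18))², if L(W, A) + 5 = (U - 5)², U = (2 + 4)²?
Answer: 4235364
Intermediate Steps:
U = 36 (U = 6² = 36)
L(W, A) = 956 (L(W, A) = -5 + (36 - 5)² = -5 + 31² = -5 + 961 = 956)
(1102 + L(-2*(-3 + 0), -18))² = (1102 + 956)² = 2058² = 4235364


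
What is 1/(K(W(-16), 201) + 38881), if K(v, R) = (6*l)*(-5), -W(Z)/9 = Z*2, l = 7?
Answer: 1/38671 ≈ 2.5859e-5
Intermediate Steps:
W(Z) = -18*Z (W(Z) = -9*Z*2 = -18*Z)
K(v, R) = -210 (K(v, R) = (6*7)*(-5) = 42*(-5) = -210)
1/(K(W(-16), 201) + 38881) = 1/(-210 + 38881) = 1/38671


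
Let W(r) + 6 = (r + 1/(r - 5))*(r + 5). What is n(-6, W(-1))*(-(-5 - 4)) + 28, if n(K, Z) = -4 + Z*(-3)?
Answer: 280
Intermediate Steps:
W(r) = -6 + (5 + r)*(r + 1/(-5 + r)) (W(r) = -6 + (r + 1/(r - 5))*(r + 5) = -6 + (r + 1/(-5 + r))*(5 + r) = -6 + (5 + r)*(r + 1/(-5 + r)))
n(K, Z) = -4 - 3*Z
n(-6, W(-1))*(-(-5 - 4)) + 28 = (-4 - 3*(35 + (-1)³ - 30*(-1))/(-5 - 1))*(-(-5 - 4)) + 28 = (-4 - 3*(35 - 1 + 30)/(-6))*(-1*(-9)) + 28 = (-4 - (-1)*64/2)*9 + 28 = (-4 - 3*(-32/3))*9 + 28 = (-4 + 32)*9 + 28 = 28*9 + 28 = 252 + 28 = 280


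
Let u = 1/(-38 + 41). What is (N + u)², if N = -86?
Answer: 66049/9 ≈ 7338.8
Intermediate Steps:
u = ⅓ (u = 1/3 = ⅓ ≈ 0.33333)
(N + u)² = (-86 + ⅓)² = (-257/3)² = 66049/9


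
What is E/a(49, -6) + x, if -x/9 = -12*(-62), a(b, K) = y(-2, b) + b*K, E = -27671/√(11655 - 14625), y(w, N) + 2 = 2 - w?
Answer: -6696 - 27671*I*√330/289080 ≈ -6696.0 - 1.7389*I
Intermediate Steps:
y(w, N) = -w (y(w, N) = -2 + (2 - w) = -w)
E = 27671*I*√330/990 (E = -27671*(-I*√330/990) = -(-27671)*I*√330/990 = 27671*I*√330/990 ≈ 507.75*I)
a(b, K) = 2 + K*b (a(b, K) = -1*(-2) + b*K = 2 + K*b)
x = -6696 (x = -(-108)*(-62) = -9*744 = -6696)
E/a(49, -6) + x = (27671*I*√330/990)/(2 - 6*49) - 6696 = (27671*I*√330/990)/(2 - 294) - 6696 = (27671*I*√330/990)/(-292) - 6696 = (27671*I*√330/990)*(-1/292) - 6696 = -27671*I*√330/289080 - 6696 = -6696 - 27671*I*√330/289080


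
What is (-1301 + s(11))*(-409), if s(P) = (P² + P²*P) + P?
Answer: -66258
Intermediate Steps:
s(P) = P + P² + P³ (s(P) = (P² + P³) + P = P + P² + P³)
(-1301 + s(11))*(-409) = (-1301 + 11*(1 + 11 + 11²))*(-409) = (-1301 + 11*(1 + 11 + 121))*(-409) = (-1301 + 11*133)*(-409) = (-1301 + 1463)*(-409) = 162*(-409) = -66258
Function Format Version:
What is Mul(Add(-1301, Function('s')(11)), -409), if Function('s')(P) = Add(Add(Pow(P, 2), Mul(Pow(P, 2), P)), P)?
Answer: -66258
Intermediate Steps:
Function('s')(P) = Add(P, Pow(P, 2), Pow(P, 3)) (Function('s')(P) = Add(Add(Pow(P, 2), Pow(P, 3)), P) = Add(P, Pow(P, 2), Pow(P, 3)))
Mul(Add(-1301, Function('s')(11)), -409) = Mul(Add(-1301, Mul(11, Add(1, 11, Pow(11, 2)))), -409) = Mul(Add(-1301, Mul(11, Add(1, 11, 121))), -409) = Mul(Add(-1301, Mul(11, 133)), -409) = Mul(Add(-1301, 1463), -409) = Mul(162, -409) = -66258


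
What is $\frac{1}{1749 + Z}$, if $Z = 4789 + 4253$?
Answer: $\frac{1}{10791} \approx 9.267 \cdot 10^{-5}$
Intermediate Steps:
$Z = 9042$
$\frac{1}{1749 + Z} = \frac{1}{1749 + 9042} = \frac{1}{10791}$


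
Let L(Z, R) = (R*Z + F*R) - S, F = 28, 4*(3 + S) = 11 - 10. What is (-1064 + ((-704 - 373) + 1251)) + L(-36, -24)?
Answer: -2781/4 ≈ -695.25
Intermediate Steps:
S = -11/4 (S = -3 + (11 - 10)/4 = -3 + (1/4)*1 = -3 + 1/4 = -11/4 ≈ -2.7500)
L(Z, R) = 11/4 + 28*R + R*Z (L(Z, R) = (R*Z + 28*R) - 1*(-11/4) = (28*R + R*Z) + 11/4 = 11/4 + 28*R + R*Z)
(-1064 + ((-704 - 373) + 1251)) + L(-36, -24) = (-1064 + ((-704 - 373) + 1251)) + (11/4 + 28*(-24) - 24*(-36)) = (-1064 + (-1077 + 1251)) + (11/4 - 672 + 864) = (-1064 + 174) + 779/4 = -890 + 779/4 = -2781/4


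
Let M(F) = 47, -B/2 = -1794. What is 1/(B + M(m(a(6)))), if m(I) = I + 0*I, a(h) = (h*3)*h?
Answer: 1/3635 ≈ 0.00027510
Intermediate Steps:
a(h) = 3*h**2 (a(h) = (3*h)*h = 3*h**2)
B = 3588 (B = -2*(-1794) = 3588)
m(I) = I (m(I) = I + 0 = I)
1/(B + M(m(a(6)))) = 1/(3588 + 47) = 1/3635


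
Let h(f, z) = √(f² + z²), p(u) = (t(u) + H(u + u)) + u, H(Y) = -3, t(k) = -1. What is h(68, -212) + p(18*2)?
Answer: 32 + 4*√3098 ≈ 254.64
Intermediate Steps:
p(u) = -4 + u (p(u) = (-1 - 3) + u = -4 + u)
h(68, -212) + p(18*2) = √(68² + (-212)²) + (-4 + 18*2) = √(4624 + 44944) + (-4 + 36) = √49568 + 32 = 4*√3098 + 32 = 32 + 4*√3098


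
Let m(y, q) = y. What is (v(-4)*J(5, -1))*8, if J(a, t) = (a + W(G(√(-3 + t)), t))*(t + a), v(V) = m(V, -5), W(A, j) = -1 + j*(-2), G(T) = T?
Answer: -768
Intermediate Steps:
W(A, j) = -1 - 2*j
v(V) = V
J(a, t) = (a + t)*(-1 + a - 2*t) (J(a, t) = (a + (-1 - 2*t))*(t + a) = (-1 + a - 2*t)*(a + t) = (a + t)*(-1 + a - 2*t))
(v(-4)*J(5, -1))*8 = -4*(5² - 1*5 - 1*(-1) - 2*(-1)² - 1*5*(-1))*8 = -4*(25 - 5 + 1 - 2*1 + 5)*8 = -4*(25 - 5 + 1 - 2 + 5)*8 = -4*24*8 = -96*8 = -768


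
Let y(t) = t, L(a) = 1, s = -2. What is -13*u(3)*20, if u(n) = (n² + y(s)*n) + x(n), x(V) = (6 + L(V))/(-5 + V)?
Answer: 130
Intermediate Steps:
x(V) = 7/(-5 + V) (x(V) = (6 + 1)/(-5 + V) = 7/(-5 + V))
u(n) = n² - 2*n + 7/(-5 + n) (u(n) = (n² - 2*n) + 7/(-5 + n) = n² - 2*n + 7/(-5 + n))
-13*u(3)*20 = -13*(7 + 3*(-5 + 3)*(-2 + 3))/(-5 + 3)*20 = -13*(7 + 3*(-2)*1)/(-2)*20 = -(-13)*(7 - 6)/2*20 = -(-13)/2*20 = -13*(-½)*20 = (13/2)*20 = 130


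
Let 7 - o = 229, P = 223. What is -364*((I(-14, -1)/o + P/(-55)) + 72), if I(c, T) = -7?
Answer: -151059818/6105 ≈ -24744.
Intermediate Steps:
o = -222 (o = 7 - 1*229 = 7 - 229 = -222)
-364*((I(-14, -1)/o + P/(-55)) + 72) = -364*((-7/(-222) + 223/(-55)) + 72) = -364*((-7*(-1/222) + 223*(-1/55)) + 72) = -364*((7/222 - 223/55) + 72) = -364*(-49121/12210 + 72) = -364*829999/12210 = -151059818/6105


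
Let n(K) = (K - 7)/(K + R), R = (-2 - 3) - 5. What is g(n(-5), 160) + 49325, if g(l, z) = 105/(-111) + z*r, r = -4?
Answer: 1801310/37 ≈ 48684.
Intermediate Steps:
R = -10 (R = -5 - 5 = -10)
n(K) = (-7 + K)/(-10 + K) (n(K) = (K - 7)/(K - 10) = (-7 + K)/(-10 + K))
g(l, z) = -35/37 - 4*z (g(l, z) = 105/(-111) + z*(-4) = 105*(-1/111) - 4*z = -35/37 - 4*z)
g(n(-5), 160) + 49325 = (-35/37 - 4*160) + 49325 = (-35/37 - 640) + 49325 = -23715/37 + 49325 = 1801310/37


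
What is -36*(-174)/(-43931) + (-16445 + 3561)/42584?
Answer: -208188295/467689426 ≈ -0.44514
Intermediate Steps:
-36*(-174)/(-43931) + (-16445 + 3561)/42584 = 6264*(-1/43931) - 12884*1/42584 = -6264/43931 - 3221/10646 = -208188295/467689426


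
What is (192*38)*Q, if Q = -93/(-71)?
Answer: 678528/71 ≈ 9556.7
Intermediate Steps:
Q = 93/71 (Q = -93*(-1/71) = 93/71 ≈ 1.3099)
(192*38)*Q = (192*38)*(93/71) = 7296*(93/71) = 678528/71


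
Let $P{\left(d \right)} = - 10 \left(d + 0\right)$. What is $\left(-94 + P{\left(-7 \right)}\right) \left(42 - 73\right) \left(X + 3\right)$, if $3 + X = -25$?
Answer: $-18600$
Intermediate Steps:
$X = -28$ ($X = -3 - 25 = -28$)
$P{\left(d \right)} = - 10 d$
$\left(-94 + P{\left(-7 \right)}\right) \left(42 - 73\right) \left(X + 3\right) = \left(-94 - -70\right) \left(42 - 73\right) \left(-28 + 3\right) = \left(-94 + 70\right) \left(\left(-31\right) \left(-25\right)\right) = \left(-24\right) 775 = -18600$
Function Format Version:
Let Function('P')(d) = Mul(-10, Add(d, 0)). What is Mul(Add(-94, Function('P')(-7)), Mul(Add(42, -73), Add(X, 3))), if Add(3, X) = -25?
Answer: -18600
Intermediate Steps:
X = -28 (X = Add(-3, -25) = -28)
Function('P')(d) = Mul(-10, d)
Mul(Add(-94, Function('P')(-7)), Mul(Add(42, -73), Add(X, 3))) = Mul(Add(-94, Mul(-10, -7)), Mul(Add(42, -73), Add(-28, 3))) = Mul(Add(-94, 70), Mul(-31, -25)) = Mul(-24, 775) = -18600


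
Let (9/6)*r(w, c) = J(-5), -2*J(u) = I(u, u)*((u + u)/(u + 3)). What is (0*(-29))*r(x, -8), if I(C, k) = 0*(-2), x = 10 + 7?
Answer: 0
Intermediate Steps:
x = 17
I(C, k) = 0
J(u) = 0 (J(u) = -0*(u + u)/(u + 3) = -0*(2*u)/(3 + u) = -0*2*u/(3 + u) = -½*0 = 0)
r(w, c) = 0 (r(w, c) = (⅔)*0 = 0)
(0*(-29))*r(x, -8) = (0*(-29))*0 = 0*0 = 0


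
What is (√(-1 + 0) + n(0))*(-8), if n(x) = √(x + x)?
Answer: -8*I ≈ -8.0*I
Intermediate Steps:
n(x) = √2*√x (n(x) = √(2*x) = √2*√x)
(√(-1 + 0) + n(0))*(-8) = (√(-1 + 0) + √2*√0)*(-8) = (√(-1) + √2*0)*(-8) = (I + 0)*(-8) = I*(-8) = -8*I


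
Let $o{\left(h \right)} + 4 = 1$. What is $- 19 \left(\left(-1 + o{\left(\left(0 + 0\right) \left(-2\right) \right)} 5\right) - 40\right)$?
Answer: $1064$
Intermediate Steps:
$o{\left(h \right)} = -3$ ($o{\left(h \right)} = -4 + 1 = -3$)
$- 19 \left(\left(-1 + o{\left(\left(0 + 0\right) \left(-2\right) \right)} 5\right) - 40\right) = - 19 \left(\left(-1 - 15\right) - 40\right) = - 19 \left(-16 - 40\right) = \left(-19\right) \left(-56\right) = 1064$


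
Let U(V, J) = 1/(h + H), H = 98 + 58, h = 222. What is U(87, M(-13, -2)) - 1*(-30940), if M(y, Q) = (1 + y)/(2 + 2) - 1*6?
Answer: 11695321/378 ≈ 30940.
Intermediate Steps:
M(y, Q) = -23/4 + y/4 (M(y, Q) = (1 + y)/4 - 6 = (1 + y)*(1/4) - 6 = (1/4 + y/4) - 6 = -23/4 + y/4)
H = 156
U(V, J) = 1/378 (U(V, J) = 1/(222 + 156) = 1/378)
U(87, M(-13, -2)) - 1*(-30940) = 1/378 - 1*(-30940) = 1/378 + 30940 = 11695321/378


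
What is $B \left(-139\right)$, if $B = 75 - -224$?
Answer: $-41561$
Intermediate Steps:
$B = 299$ ($B = 75 + 224 = 299$)
$B \left(-139\right) = 299 \left(-139\right) = -41561$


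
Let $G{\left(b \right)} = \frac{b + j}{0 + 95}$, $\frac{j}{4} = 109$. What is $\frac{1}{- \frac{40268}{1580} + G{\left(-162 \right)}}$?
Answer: $- \frac{7505}{169627} \approx -0.044244$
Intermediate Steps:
$j = 436$ ($j = 4 \cdot 109 = 436$)
$G{\left(b \right)} = \frac{436}{95} + \frac{b}{95}$ ($G{\left(b \right)} = \frac{b + 436}{0 + 95} = \frac{436 + b}{95} = \left(436 + b\right) \frac{1}{95} = \frac{436}{95} + \frac{b}{95}$)
$\frac{1}{- \frac{40268}{1580} + G{\left(-162 \right)}} = \frac{1}{- \frac{40268}{1580} + \left(\frac{436}{95} + \frac{1}{95} \left(-162\right)\right)} = \frac{1}{\left(-40268\right) \frac{1}{1580} + \left(\frac{436}{95} - \frac{162}{95}\right)} = \frac{1}{- \frac{10067}{395} + \frac{274}{95}} = \frac{1}{- \frac{169627}{7505}} = - \frac{7505}{169627}$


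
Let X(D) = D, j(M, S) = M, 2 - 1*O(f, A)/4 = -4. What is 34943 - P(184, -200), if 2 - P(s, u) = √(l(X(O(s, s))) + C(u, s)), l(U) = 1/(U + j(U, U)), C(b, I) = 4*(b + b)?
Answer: 34941 + I*√230397/12 ≈ 34941.0 + 40.0*I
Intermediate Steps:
O(f, A) = 24 (O(f, A) = 8 - 4*(-4) = 8 + 16 = 24)
C(b, I) = 8*b (C(b, I) = 4*(2*b) = 8*b)
l(U) = 1/(2*U) (l(U) = 1/(U + U) = 1/(2*U))
P(s, u) = 2 - √(1/48 + 8*u) (P(s, u) = 2 - √((½)/24 + 8*u) = 2 - √((½)*(1/24) + 8*u) = 2 - √(1/48 + 8*u))
34943 - P(184, -200) = 34943 - (2 - √(3 + 1152*(-200))/12) = 34943 - (2 - √(3 - 230400)/12) = 34943 - (2 - I*√230397/12) = 34943 + (-2 + I*√230397/12) = 34941 + I*√230397/12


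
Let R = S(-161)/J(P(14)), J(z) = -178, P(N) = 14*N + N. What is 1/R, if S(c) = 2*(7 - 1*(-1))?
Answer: -89/8 ≈ -11.125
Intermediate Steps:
S(c) = 16 (S(c) = 2*(7 + 1) = 2*8 = 16)
P(N) = 15*N
R = -8/89 (R = 16/(-178) = 16*(-1/178) = -8/89 ≈ -0.089888)
1/R = 1/(-8/89) = -89/8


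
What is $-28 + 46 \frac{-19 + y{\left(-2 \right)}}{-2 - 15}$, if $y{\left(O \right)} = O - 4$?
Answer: $\frac{674}{17} \approx 39.647$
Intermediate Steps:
$y{\left(O \right)} = -4 + O$ ($y{\left(O \right)} = O - 4 = -4 + O$)
$-28 + 46 \frac{-19 + y{\left(-2 \right)}}{-2 - 15} = -28 + 46 \frac{-19 - 6}{-2 - 15} = -28 + 46 \frac{-19 - 6}{-17} = -28 + 46 \left(\left(-25\right) \left(- \frac{1}{17}\right)\right) = -28 + 46 \cdot \frac{25}{17} = -28 + \frac{1150}{17} = \frac{674}{17}$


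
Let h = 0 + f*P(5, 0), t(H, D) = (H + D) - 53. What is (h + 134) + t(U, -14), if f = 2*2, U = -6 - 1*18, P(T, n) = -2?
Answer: 35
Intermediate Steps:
U = -24 (U = -6 - 18 = -24)
f = 4
t(H, D) = -53 + D + H (t(H, D) = (D + H) - 53 = -53 + D + H)
h = -8 (h = 0 + 4*(-2) = 0 - 8 = -8)
(h + 134) + t(U, -14) = (-8 + 134) + (-53 - 14 - 24) = 126 - 91 = 35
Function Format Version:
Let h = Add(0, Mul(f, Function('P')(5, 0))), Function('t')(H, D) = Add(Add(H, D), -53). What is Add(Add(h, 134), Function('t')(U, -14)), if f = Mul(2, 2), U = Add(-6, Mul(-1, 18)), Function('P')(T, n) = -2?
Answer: 35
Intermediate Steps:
U = -24 (U = Add(-6, -18) = -24)
f = 4
Function('t')(H, D) = Add(-53, D, H) (Function('t')(H, D) = Add(Add(D, H), -53) = Add(-53, D, H))
h = -8 (h = Add(0, Mul(4, -2)) = Add(0, -8) = -8)
Add(Add(h, 134), Function('t')(U, -14)) = Add(Add(-8, 134), Add(-53, -14, -24)) = Add(126, -91) = 35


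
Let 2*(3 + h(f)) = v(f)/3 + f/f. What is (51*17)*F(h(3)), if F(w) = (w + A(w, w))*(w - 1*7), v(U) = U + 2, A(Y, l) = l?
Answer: 75140/3 ≈ 25047.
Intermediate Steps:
v(U) = 2 + U
h(f) = -13/6 + f/6 (h(f) = -3 + ((2 + f)/3 + f/f)/2 = -3 + ((2 + f)*(⅓) + 1)/2 = -3 + ((⅔ + f/3) + 1)/2 = -3 + (5/3 + f/3)/2 = -3 + (⅚ + f/6) = -13/6 + f/6)
F(w) = 2*w*(-7 + w) (F(w) = (w + w)*(w - 1*7) = (2*w)*(w - 7) = (2*w)*(-7 + w) = 2*w*(-7 + w))
(51*17)*F(h(3)) = (51*17)*(2*(-13/6 + (⅙)*3)*(-7 + (-13/6 + (⅙)*3))) = 867*(2*(-13/6 + ½)*(-7 + (-13/6 + ½))) = 867*(2*(-5/3)*(-7 - 5/3)) = 867*(2*(-5/3)*(-26/3)) = 867*(260/9) = 75140/3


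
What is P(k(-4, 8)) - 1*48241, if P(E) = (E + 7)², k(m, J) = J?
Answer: -48016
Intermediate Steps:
P(E) = (7 + E)²
P(k(-4, 8)) - 1*48241 = (7 + 8)² - 1*48241 = 15² - 48241 = 225 - 48241 = -48016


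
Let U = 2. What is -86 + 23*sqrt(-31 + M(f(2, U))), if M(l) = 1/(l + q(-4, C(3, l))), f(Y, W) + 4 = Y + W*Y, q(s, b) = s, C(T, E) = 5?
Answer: -86 + 69*I*sqrt(14)/2 ≈ -86.0 + 129.09*I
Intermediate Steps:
f(Y, W) = -4 + Y + W*Y (f(Y, W) = -4 + (Y + W*Y) = -4 + Y + W*Y)
M(l) = 1/(-4 + l) (M(l) = 1/(l - 4) = 1/(-4 + l))
-86 + 23*sqrt(-31 + M(f(2, U))) = -86 + 23*sqrt(-31 + 1/(-4 + (-4 + 2 + 2*2))) = -86 + 23*sqrt(-31 + 1/(-4 + (-4 + 2 + 4))) = -86 + 23*sqrt(-31 + 1/(-4 + 2)) = -86 + 23*sqrt(-31 + 1/(-2)) = -86 + 23*sqrt(-31 - 1/2) = -86 + 23*sqrt(-63/2) = -86 + 23*(3*I*sqrt(14)/2) = -86 + 69*I*sqrt(14)/2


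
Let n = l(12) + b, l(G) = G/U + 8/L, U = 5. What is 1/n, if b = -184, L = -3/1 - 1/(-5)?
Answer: -35/6456 ≈ -0.0054213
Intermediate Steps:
L = -14/5 (L = -3*1 - 1*(-⅕) = -3 + ⅕ = -14/5 ≈ -2.8000)
l(G) = -20/7 + G/5 (l(G) = G/5 + 8/(-14/5) = G*(⅕) + 8*(-5/14) = G/5 - 20/7 = -20/7 + G/5)
n = -6456/35 (n = (-20/7 + (⅕)*12) - 184 = (-20/7 + 12/5) - 184 = -16/35 - 184 = -6456/35 ≈ -184.46)
1/n = 1/(-6456/35) = -35/6456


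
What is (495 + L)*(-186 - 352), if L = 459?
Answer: -513252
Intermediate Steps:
(495 + L)*(-186 - 352) = (495 + 459)*(-186 - 352) = 954*(-538) = -513252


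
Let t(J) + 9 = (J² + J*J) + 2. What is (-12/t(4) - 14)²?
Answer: 131044/625 ≈ 209.67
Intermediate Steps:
t(J) = -7 + 2*J² (t(J) = -9 + ((J² + J*J) + 2) = -9 + ((J² + J²) + 2) = -9 + (2*J² + 2) = -9 + (2 + 2*J²) = -7 + 2*J²)
(-12/t(4) - 14)² = (-12/(-7 + 2*4²) - 14)² = (-12/(-7 + 2*16) - 14)² = (-12/(-7 + 32) - 14)² = (-12/25 - 14)² = (-362/25)² = 131044/625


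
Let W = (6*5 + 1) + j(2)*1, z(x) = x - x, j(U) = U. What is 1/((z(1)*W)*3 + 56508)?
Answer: 1/56508 ≈ 1.7697e-5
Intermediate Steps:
z(x) = 0
W = 33 (W = (6*5 + 1) + 2*1 = (30 + 1) + 2 = 31 + 2 = 33)
1/((z(1)*W)*3 + 56508) = 1/((0*33)*3 + 56508) = 1/(0*3 + 56508) = 1/(0 + 56508) = 1/56508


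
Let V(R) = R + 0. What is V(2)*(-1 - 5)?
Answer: -12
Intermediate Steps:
V(R) = R
V(2)*(-1 - 5) = 2*(-1 - 5) = 2*(-6) = -12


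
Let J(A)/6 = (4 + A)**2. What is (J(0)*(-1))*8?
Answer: -768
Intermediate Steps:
J(A) = 6*(4 + A)**2
(J(0)*(-1))*8 = ((6*(4 + 0)**2)*(-1))*8 = ((6*4**2)*(-1))*8 = ((6*16)*(-1))*8 = (96*(-1))*8 = -96*8 = -768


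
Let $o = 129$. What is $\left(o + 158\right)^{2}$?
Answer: $82369$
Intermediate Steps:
$\left(o + 158\right)^{2} = \left(129 + 158\right)^{2} = 287^{2} = 82369$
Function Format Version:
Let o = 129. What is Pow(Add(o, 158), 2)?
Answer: 82369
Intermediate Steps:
Pow(Add(o, 158), 2) = Pow(Add(129, 158), 2) = Pow(287, 2) = 82369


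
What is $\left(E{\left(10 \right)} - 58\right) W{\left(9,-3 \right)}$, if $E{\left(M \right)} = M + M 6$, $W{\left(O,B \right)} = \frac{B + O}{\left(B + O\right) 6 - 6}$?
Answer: $\frac{12}{5} \approx 2.4$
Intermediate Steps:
$W{\left(O,B \right)} = \frac{B + O}{-6 + 6 B + 6 O}$ ($W{\left(O,B \right)} = \frac{B + O}{\left(6 B + 6 O\right) - 6} = \frac{B + O}{-6 + 6 B + 6 O}$)
$E{\left(M \right)} = 7 M$ ($E{\left(M \right)} = M + 6 M = 7 M$)
$\left(E{\left(10 \right)} - 58\right) W{\left(9,-3 \right)} = \left(7 \cdot 10 - 58\right) \frac{-3 + 9}{6 \left(-1 - 3 + 9\right)} = \left(70 - 58\right) \frac{1}{6} \cdot \frac{1}{5} \cdot 6 = 12 \cdot \frac{1}{6} \cdot \frac{1}{5} \cdot 6 = 12 \cdot \frac{1}{5} = \frac{12}{5}$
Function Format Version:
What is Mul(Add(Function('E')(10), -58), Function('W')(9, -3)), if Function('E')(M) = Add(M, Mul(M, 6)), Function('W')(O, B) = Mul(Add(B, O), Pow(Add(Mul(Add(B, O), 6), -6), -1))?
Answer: Rational(12, 5) ≈ 2.4000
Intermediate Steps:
Function('W')(O, B) = Mul(Pow(Add(-6, Mul(6, B), Mul(6, O)), -1), Add(B, O)) (Function('W')(O, B) = Mul(Add(B, O), Pow(Add(Add(Mul(6, B), Mul(6, O)), -6), -1)) = Mul(Add(B, O), Pow(Add(-6, Mul(6, B), Mul(6, O)), -1)) = Mul(Pow(Add(-6, Mul(6, B), Mul(6, O)), -1), Add(B, O)))
Function('E')(M) = Mul(7, M) (Function('E')(M) = Add(M, Mul(6, M)) = Mul(7, M))
Mul(Add(Function('E')(10), -58), Function('W')(9, -3)) = Mul(Add(Mul(7, 10), -58), Mul(Rational(1, 6), Pow(Add(-1, -3, 9), -1), Add(-3, 9))) = Mul(Add(70, -58), Mul(Rational(1, 6), Pow(5, -1), 6)) = Mul(12, Mul(Rational(1, 6), Rational(1, 5), 6)) = Mul(12, Rational(1, 5)) = Rational(12, 5)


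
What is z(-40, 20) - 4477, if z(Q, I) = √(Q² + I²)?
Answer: -4477 + 20*√5 ≈ -4432.3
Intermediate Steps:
z(Q, I) = √(I² + Q²)
z(-40, 20) - 4477 = √(20² + (-40)²) - 4477 = √(400 + 1600) - 4477 = √2000 - 4477 = 20*√5 - 4477 = -4477 + 20*√5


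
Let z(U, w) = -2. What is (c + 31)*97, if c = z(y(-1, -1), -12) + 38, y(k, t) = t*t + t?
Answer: 6499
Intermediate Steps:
y(k, t) = t + t**2 (y(k, t) = t**2 + t = t + t**2)
c = 36 (c = -2 + 38 = 36)
(c + 31)*97 = (36 + 31)*97 = 67*97 = 6499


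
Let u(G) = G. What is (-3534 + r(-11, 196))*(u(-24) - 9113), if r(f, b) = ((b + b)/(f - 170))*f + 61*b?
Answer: -13967677078/181 ≈ -7.7170e+7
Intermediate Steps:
r(f, b) = 61*b + 2*b*f/(-170 + f) (r(f, b) = ((2*b)/(-170 + f))*f + 61*b = (2*b/(-170 + f))*f + 61*b = 2*b*f/(-170 + f) + 61*b = 61*b + 2*b*f/(-170 + f))
(-3534 + r(-11, 196))*(u(-24) - 9113) = (-3534 + 196*(-10370 + 63*(-11))/(-170 - 11))*(-24 - 9113) = (-3534 + 196*(-10370 - 693)/(-181))*(-9137) = (-3534 + 196*(-1/181)*(-11063))*(-9137) = (-3534 + 2168348/181)*(-9137) = (1528694/181)*(-9137) = -13967677078/181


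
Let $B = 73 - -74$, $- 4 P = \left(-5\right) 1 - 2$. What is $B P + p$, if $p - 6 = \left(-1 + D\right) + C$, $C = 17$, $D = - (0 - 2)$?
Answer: $\frac{1125}{4} \approx 281.25$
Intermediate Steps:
$P = \frac{7}{4}$ ($P = - \frac{\left(-5\right) 1 - 2}{4} = - \frac{-5 - 2}{4} = \left(- \frac{1}{4}\right) \left(-7\right) = \frac{7}{4} \approx 1.75$)
$D = 2$ ($D = \left(-1\right) \left(-2\right) = 2$)
$B = 147$ ($B = 73 + 74 = 147$)
$p = 24$ ($p = 6 + \left(\left(-1 + 2\right) + 17\right) = 6 + \left(1 + 17\right) = 6 + 18 = 24$)
$B P + p = 147 \cdot \frac{7}{4} + 24 = \frac{1029}{4} + 24 = \frac{1125}{4}$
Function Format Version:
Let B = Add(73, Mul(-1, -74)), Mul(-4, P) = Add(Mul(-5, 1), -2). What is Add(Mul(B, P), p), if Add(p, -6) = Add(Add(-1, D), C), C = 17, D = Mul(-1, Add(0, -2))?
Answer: Rational(1125, 4) ≈ 281.25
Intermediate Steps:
P = Rational(7, 4) (P = Mul(Rational(-1, 4), Add(Mul(-5, 1), -2)) = Mul(Rational(-1, 4), Add(-5, -2)) = Mul(Rational(-1, 4), -7) = Rational(7, 4) ≈ 1.7500)
D = 2 (D = Mul(-1, -2) = 2)
B = 147 (B = Add(73, 74) = 147)
p = 24 (p = Add(6, Add(Add(-1, 2), 17)) = Add(6, Add(1, 17)) = Add(6, 18) = 24)
Add(Mul(B, P), p) = Add(Mul(147, Rational(7, 4)), 24) = Add(Rational(1029, 4), 24) = Rational(1125, 4)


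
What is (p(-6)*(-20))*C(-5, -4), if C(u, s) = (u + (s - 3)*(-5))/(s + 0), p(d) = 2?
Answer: 300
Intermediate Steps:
C(u, s) = (15 + u - 5*s)/s (C(u, s) = (u + (-3 + s)*(-5))/s = (u + (15 - 5*s))/s = (15 + u - 5*s)/s)
(p(-6)*(-20))*C(-5, -4) = (2*(-20))*((15 - 5 - 5*(-4))/(-4)) = -(-10)*(15 - 5 + 20) = -(-10)*30 = -40*(-15/2) = 300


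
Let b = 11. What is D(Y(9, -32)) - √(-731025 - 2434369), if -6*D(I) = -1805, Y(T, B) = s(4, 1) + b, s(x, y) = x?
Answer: 1805/6 - I*√3165394 ≈ 300.83 - 1779.2*I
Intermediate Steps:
Y(T, B) = 15 (Y(T, B) = 4 + 11 = 15)
D(I) = 1805/6 (D(I) = -⅙*(-1805) = 1805/6)
D(Y(9, -32)) - √(-731025 - 2434369) = 1805/6 - √(-731025 - 2434369) = 1805/6 - √(-3165394) = 1805/6 - I*√3165394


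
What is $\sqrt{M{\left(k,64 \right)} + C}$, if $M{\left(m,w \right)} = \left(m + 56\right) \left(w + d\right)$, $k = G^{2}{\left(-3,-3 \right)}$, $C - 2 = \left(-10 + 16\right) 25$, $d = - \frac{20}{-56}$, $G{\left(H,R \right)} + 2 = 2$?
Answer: $2 \sqrt{939} \approx 61.286$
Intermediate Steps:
$G{\left(H,R \right)} = 0$ ($G{\left(H,R \right)} = -2 + 2 = 0$)
$d = \frac{5}{14}$ ($d = \left(-20\right) \left(- \frac{1}{56}\right) = \frac{5}{14} \approx 0.35714$)
$C = 152$ ($C = 2 + \left(-10 + 16\right) 25 = 2 + 6 \cdot 25 = 2 + 150 = 152$)
$k = 0$ ($k = 0^{2} = 0$)
$M{\left(m,w \right)} = \left(56 + m\right) \left(\frac{5}{14} + w\right)$ ($M{\left(m,w \right)} = \left(m + 56\right) \left(w + \frac{5}{14}\right) = \left(56 + m\right) \left(\frac{5}{14} + w\right)$)
$\sqrt{M{\left(k,64 \right)} + C} = \sqrt{\left(20 + 56 \cdot 64 + \frac{5}{14} \cdot 0 + 0 \cdot 64\right) + 152} = \sqrt{\left(20 + 3584 + 0 + 0\right) + 152} = \sqrt{3604 + 152} = \sqrt{3756} = 2 \sqrt{939}$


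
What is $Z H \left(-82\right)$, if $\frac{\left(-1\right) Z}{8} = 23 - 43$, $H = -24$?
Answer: $314880$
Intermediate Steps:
$Z = 160$ ($Z = - 8 \left(23 - 43\right) = \left(-8\right) \left(-20\right) = 160$)
$Z H \left(-82\right) = 160 \left(-24\right) \left(-82\right) = \left(-3840\right) \left(-82\right) = 314880$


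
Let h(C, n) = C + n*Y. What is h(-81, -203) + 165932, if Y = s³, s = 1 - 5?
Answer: 178843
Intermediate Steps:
s = -4
Y = -64 (Y = (-4)³ = -64)
h(C, n) = C - 64*n (h(C, n) = C + n*(-64) = C - 64*n)
h(-81, -203) + 165932 = (-81 - 64*(-203)) + 165932 = (-81 + 12992) + 165932 = 12911 + 165932 = 178843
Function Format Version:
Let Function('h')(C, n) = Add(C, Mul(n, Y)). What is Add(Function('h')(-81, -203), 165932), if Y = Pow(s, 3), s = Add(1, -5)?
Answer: 178843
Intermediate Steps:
s = -4
Y = -64 (Y = Pow(-4, 3) = -64)
Function('h')(C, n) = Add(C, Mul(-64, n)) (Function('h')(C, n) = Add(C, Mul(n, -64)) = Add(C, Mul(-64, n)))
Add(Function('h')(-81, -203), 165932) = Add(Add(-81, Mul(-64, -203)), 165932) = Add(Add(-81, 12992), 165932) = Add(12911, 165932) = 178843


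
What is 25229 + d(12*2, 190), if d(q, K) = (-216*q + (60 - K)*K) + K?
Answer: -4465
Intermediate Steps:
d(q, K) = K - 216*q + K*(60 - K) (d(q, K) = (-216*q + K*(60 - K)) + K = K - 216*q + K*(60 - K))
25229 + d(12*2, 190) = 25229 + (-1*190² - 2592*2 + 61*190) = 25229 + (-1*36100 - 216*24 + 11590) = 25229 + (-36100 - 5184 + 11590) = 25229 - 29694 = -4465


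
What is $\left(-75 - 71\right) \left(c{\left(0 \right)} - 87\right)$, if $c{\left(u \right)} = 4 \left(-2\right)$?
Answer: $13870$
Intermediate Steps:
$c{\left(u \right)} = -8$
$\left(-75 - 71\right) \left(c{\left(0 \right)} - 87\right) = \left(-75 - 71\right) \left(-8 - 87\right) = \left(-75 - 71\right) \left(-95\right) = \left(-146\right) \left(-95\right) = 13870$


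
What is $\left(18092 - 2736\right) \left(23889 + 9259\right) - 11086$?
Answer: $509009602$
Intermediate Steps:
$\left(18092 - 2736\right) \left(23889 + 9259\right) - 11086 = 15356 \cdot 33148 - 11086 = 509020688 - 11086 = 509009602$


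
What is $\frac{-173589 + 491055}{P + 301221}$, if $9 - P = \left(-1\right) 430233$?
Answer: $\frac{105822}{243821} \approx 0.43402$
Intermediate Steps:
$P = 430242$ ($P = 9 - \left(-1\right) 430233 = 9 - -430233 = 9 + 430233 = 430242$)
$\frac{-173589 + 491055}{P + 301221} = \frac{-173589 + 491055}{430242 + 301221} = \frac{317466}{731463} = 317466 \cdot \frac{1}{731463} = \frac{105822}{243821}$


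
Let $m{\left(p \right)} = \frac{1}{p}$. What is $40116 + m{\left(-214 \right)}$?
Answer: $\frac{8584823}{214} \approx 40116.0$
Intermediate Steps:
$40116 + m{\left(-214 \right)} = 40116 + \frac{1}{-214} = 40116 - \frac{1}{214} = \frac{8584823}{214}$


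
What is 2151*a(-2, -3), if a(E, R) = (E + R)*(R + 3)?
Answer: 0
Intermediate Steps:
a(E, R) = (3 + R)*(E + R) (a(E, R) = (E + R)*(3 + R) = (3 + R)*(E + R))
2151*a(-2, -3) = 2151*((-3)² + 3*(-2) + 3*(-3) - 2*(-3)) = 2151*(9 - 6 - 9 + 6) = 2151*0 = 0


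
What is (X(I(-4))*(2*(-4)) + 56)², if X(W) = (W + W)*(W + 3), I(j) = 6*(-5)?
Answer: 166513216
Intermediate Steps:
I(j) = -30
X(W) = 2*W*(3 + W) (X(W) = (2*W)*(3 + W) = 2*W*(3 + W))
(X(I(-4))*(2*(-4)) + 56)² = ((2*(-30)*(3 - 30))*(2*(-4)) + 56)² = ((2*(-30)*(-27))*(-8) + 56)² = (1620*(-8) + 56)² = (-12960 + 56)² = (-12904)² = 166513216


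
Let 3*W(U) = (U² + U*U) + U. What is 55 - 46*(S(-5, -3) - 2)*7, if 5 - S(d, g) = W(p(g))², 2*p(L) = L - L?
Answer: -911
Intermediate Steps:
p(L) = 0 (p(L) = (L - L)/2 = (½)*0 = 0)
W(U) = U/3 + 2*U²/3 (W(U) = ((U² + U*U) + U)/3 = ((U² + U²) + U)/3 = (2*U² + U)/3 = (U + 2*U²)/3 = U/3 + 2*U²/3)
S(d, g) = 5 (S(d, g) = 5 - ((⅓)*0*(1 + 2*0))² = 5 - ((⅓)*0*(1 + 0))² = 5 - ((⅓)*0*1)² = 5 - 1*0² = 5 - 1*0 = 5 + 0 = 5)
55 - 46*(S(-5, -3) - 2)*7 = 55 - 46*(5 - 2)*7 = 55 - 138*7 = 55 - 46*21 = 55 - 966 = -911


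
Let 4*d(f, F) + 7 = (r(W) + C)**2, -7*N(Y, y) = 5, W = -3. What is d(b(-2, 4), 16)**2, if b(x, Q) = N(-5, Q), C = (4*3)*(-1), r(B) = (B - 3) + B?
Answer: 47089/4 ≈ 11772.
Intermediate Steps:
N(Y, y) = -5/7 (N(Y, y) = -1/7*5 = -5/7)
r(B) = -3 + 2*B (r(B) = (-3 + B) + B = -3 + 2*B)
C = -12 (C = 12*(-1) = -12)
b(x, Q) = -5/7
d(f, F) = 217/2 (d(f, F) = -7/4 + ((-3 + 2*(-3)) - 12)**2/4 = -7/4 + ((-3 - 6) - 12)**2/4 = -7/4 + (-9 - 12)**2/4 = -7/4 + (1/4)*(-21)**2 = -7/4 + (1/4)*441 = -7/4 + 441/4 = 217/2)
d(b(-2, 4), 16)**2 = (217/2)**2 = 47089/4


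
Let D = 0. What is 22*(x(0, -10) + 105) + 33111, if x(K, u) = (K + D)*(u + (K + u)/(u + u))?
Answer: 35421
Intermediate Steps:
x(K, u) = K*(u + (K + u)/(2*u)) (x(K, u) = (K + 0)*(u + (K + u)/(u + u)) = K*(u + (K + u)/((2*u))) = K*(u + (K + u)*(1/(2*u))) = K*(u + (K + u)/(2*u)))
22*(x(0, -10) + 105) + 33111 = 22*((1/2)*0*(0 - 10*(1 + 2*(-10)))/(-10) + 105) + 33111 = 22*((1/2)*0*(-1/10)*(0 - 10*(1 - 20)) + 105) + 33111 = 22*((1/2)*0*(-1/10)*(0 - 10*(-19)) + 105) + 33111 = 22*((1/2)*0*(-1/10)*(0 + 190) + 105) + 33111 = 22*((1/2)*0*(-1/10)*190 + 105) + 33111 = 22*(0 + 105) + 33111 = 22*105 + 33111 = 2310 + 33111 = 35421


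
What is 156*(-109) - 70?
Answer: -17074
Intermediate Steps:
156*(-109) - 70 = -17004 - 70 = -17074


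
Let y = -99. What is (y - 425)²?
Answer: 274576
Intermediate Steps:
(y - 425)² = (-99 - 425)² = (-524)² = 274576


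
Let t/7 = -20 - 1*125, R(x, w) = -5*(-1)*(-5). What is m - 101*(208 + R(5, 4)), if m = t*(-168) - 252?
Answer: 151785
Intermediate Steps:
R(x, w) = -25 (R(x, w) = 5*(-5) = -25)
t = -1015 (t = 7*(-20 - 1*125) = 7*(-20 - 125) = 7*(-145) = -1015)
m = 170268 (m = -1015*(-168) - 252 = 170520 - 252 = 170268)
m - 101*(208 + R(5, 4)) = 170268 - 101*(208 - 25) = 170268 - 101*183 = 170268 - 18483 = 151785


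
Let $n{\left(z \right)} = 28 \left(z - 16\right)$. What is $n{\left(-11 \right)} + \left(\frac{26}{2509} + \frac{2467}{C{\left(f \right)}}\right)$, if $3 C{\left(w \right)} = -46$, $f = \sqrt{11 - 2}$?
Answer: $- \frac{8140069}{8878} \approx -916.88$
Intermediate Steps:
$f = 3$ ($f = \sqrt{9} = 3$)
$C{\left(w \right)} = - \frac{46}{3}$ ($C{\left(w \right)} = \frac{1}{3} \left(-46\right) = - \frac{46}{3}$)
$n{\left(z \right)} = -448 + 28 z$ ($n{\left(z \right)} = 28 \left(-16 + z\right) = -448 + 28 z$)
$n{\left(-11 \right)} + \left(\frac{26}{2509} + \frac{2467}{C{\left(f \right)}}\right) = \left(-448 + 28 \left(-11\right)\right) + \left(\frac{26}{2509} + \frac{2467}{- \frac{46}{3}}\right) = \left(-448 - 308\right) + \left(26 \cdot \frac{1}{2509} + 2467 \left(- \frac{3}{46}\right)\right) = -756 + \left(\frac{2}{193} - \frac{7401}{46}\right) = -756 - \frac{1428301}{8878} = - \frac{8140069}{8878}$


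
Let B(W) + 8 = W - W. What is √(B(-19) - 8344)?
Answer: 12*I*√58 ≈ 91.389*I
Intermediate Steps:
B(W) = -8 (B(W) = -8 + (W - W) = -8 + 0 = -8)
√(B(-19) - 8344) = √(-8 - 8344) = √(-8352) = 12*I*√58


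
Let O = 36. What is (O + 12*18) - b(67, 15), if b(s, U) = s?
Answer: 185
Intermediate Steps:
(O + 12*18) - b(67, 15) = (36 + 12*18) - 1*67 = (36 + 216) - 67 = 252 - 67 = 185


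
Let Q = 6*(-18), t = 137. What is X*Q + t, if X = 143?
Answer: -15307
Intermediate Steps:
Q = -108
X*Q + t = 143*(-108) + 137 = -15444 + 137 = -15307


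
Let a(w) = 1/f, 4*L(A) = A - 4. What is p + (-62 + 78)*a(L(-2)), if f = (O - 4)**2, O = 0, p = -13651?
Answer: -13650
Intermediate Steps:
L(A) = -1 + A/4 (L(A) = (A - 4)/4 = (-4 + A)/4 = -1 + A/4)
f = 16 (f = (0 - 4)**2 = (-4)**2 = 16)
a(w) = 1/16
p + (-62 + 78)*a(L(-2)) = -13651 + (-62 + 78)*(1/16) = -13651 + 16*(1/16) = -13651 + 1 = -13650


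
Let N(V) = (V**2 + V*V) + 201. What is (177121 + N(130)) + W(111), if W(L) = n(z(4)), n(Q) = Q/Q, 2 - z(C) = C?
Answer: 211123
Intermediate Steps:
z(C) = 2 - C
n(Q) = 1
W(L) = 1
N(V) = 201 + 2*V**2 (N(V) = (V**2 + V**2) + 201 = 2*V**2 + 201 = 201 + 2*V**2)
(177121 + N(130)) + W(111) = (177121 + (201 + 2*130**2)) + 1 = (177121 + (201 + 2*16900)) + 1 = (177121 + (201 + 33800)) + 1 = (177121 + 34001) + 1 = 211122 + 1 = 211123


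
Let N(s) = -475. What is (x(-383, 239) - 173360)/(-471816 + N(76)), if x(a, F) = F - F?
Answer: 173360/472291 ≈ 0.36706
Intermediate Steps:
x(a, F) = 0
(x(-383, 239) - 173360)/(-471816 + N(76)) = (0 - 173360)/(-471816 - 475) = -173360/(-472291) = -173360*(-1/472291) = 173360/472291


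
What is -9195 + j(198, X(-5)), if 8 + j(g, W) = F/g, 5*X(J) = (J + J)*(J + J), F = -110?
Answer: -82832/9 ≈ -9203.6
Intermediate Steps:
X(J) = 4*J**2/5 (X(J) = ((J + J)*(J + J))/5 = ((2*J)*(2*J))/5 = (4*J**2)/5 = 4*J**2/5)
j(g, W) = -8 - 110/g
-9195 + j(198, X(-5)) = -9195 + (-8 - 110/198) = -9195 + (-8 - 110*1/198) = -9195 + (-8 - 5/9) = -9195 - 77/9 = -82832/9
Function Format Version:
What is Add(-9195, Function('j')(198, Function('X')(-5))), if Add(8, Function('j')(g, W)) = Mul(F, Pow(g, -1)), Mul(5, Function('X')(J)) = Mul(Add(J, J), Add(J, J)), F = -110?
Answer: Rational(-82832, 9) ≈ -9203.6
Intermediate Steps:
Function('X')(J) = Mul(Rational(4, 5), Pow(J, 2)) (Function('X')(J) = Mul(Rational(1, 5), Mul(Add(J, J), Add(J, J))) = Mul(Rational(1, 5), Mul(Mul(2, J), Mul(2, J))) = Mul(Rational(1, 5), Mul(4, Pow(J, 2))) = Mul(Rational(4, 5), Pow(J, 2)))
Function('j')(g, W) = Add(-8, Mul(-110, Pow(g, -1)))
Add(-9195, Function('j')(198, Function('X')(-5))) = Add(-9195, Add(-8, Mul(-110, Pow(198, -1)))) = Add(-9195, Add(-8, Mul(-110, Rational(1, 198)))) = Add(-9195, Add(-8, Rational(-5, 9))) = Add(-9195, Rational(-77, 9)) = Rational(-82832, 9)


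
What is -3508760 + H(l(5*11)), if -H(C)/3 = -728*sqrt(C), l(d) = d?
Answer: -3508760 + 2184*sqrt(55) ≈ -3.4926e+6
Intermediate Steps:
H(C) = 2184*sqrt(C) (H(C) = -(-2184)*sqrt(C) = 2184*sqrt(C))
-3508760 + H(l(5*11)) = -3508760 + 2184*sqrt(5*11) = -3508760 + 2184*sqrt(55)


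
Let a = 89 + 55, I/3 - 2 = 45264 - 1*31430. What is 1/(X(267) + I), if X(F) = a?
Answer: 1/41652 ≈ 2.4008e-5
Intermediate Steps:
I = 41508 (I = 6 + 3*(45264 - 1*31430) = 6 + 3*(45264 - 31430) = 6 + 3*13834 = 6 + 41502 = 41508)
a = 144
X(F) = 144
1/(X(267) + I) = 1/(144 + 41508) = 1/41652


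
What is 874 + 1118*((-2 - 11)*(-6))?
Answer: 88078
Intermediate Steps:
874 + 1118*((-2 - 11)*(-6)) = 874 + 1118*(-13*(-6)) = 874 + 1118*78 = 874 + 87204 = 88078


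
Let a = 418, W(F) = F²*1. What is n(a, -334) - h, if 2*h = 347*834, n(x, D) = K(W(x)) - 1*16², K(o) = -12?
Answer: -144967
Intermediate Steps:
W(F) = F²
n(x, D) = -268 (n(x, D) = -12 - 1*16² = -12 - 1*256 = -12 - 256 = -268)
h = 144699 (h = (347*834)/2 = (½)*289398 = 144699)
n(a, -334) - h = -268 - 1*144699 = -268 - 144699 = -144967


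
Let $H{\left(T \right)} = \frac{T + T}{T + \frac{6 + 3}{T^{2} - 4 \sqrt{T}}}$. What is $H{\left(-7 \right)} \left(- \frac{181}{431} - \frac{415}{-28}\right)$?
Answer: $\frac{51389975}{1739516} + \frac{53937 i \sqrt{7}}{869758} \approx 29.543 + 0.16407 i$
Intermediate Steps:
$H{\left(T \right)} = \frac{2 T}{T + \frac{9}{T^{2} - 4 \sqrt{T}}}$
$H{\left(-7 \right)} \left(- \frac{181}{431} - \frac{415}{-28}\right) = \frac{2 \left(\left(-7\right)^{3} - 4 \left(-7\right)^{\frac{3}{2}}\right)}{9 + \left(-7\right)^{3} - 4 \left(-7\right)^{\frac{3}{2}}} \left(- \frac{181}{431} - \frac{415}{-28}\right) = \frac{2 \left(-343 - 4 \left(- 7 i \sqrt{7}\right)\right)}{9 - 343 - 4 \left(- 7 i \sqrt{7}\right)} \left(\left(-181\right) \frac{1}{431} - - \frac{415}{28}\right) = \frac{2 \left(-343 + 28 i \sqrt{7}\right)}{9 - 343 + 28 i \sqrt{7}} \left(- \frac{181}{431} + \frac{415}{28}\right) = \frac{2 \left(-343 + 28 i \sqrt{7}\right)}{-334 + 28 i \sqrt{7}} \cdot \frac{173797}{12068} = \frac{173797 \left(-343 + 28 i \sqrt{7}\right)}{6034 \left(-334 + 28 i \sqrt{7}\right)}$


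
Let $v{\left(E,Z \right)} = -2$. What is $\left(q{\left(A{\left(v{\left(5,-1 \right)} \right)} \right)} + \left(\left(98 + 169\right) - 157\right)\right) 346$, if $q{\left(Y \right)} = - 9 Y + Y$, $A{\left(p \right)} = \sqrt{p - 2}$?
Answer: $38060 - 5536 i \approx 38060.0 - 5536.0 i$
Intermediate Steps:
$A{\left(p \right)} = \sqrt{-2 + p}$
$q{\left(Y \right)} = - 8 Y$
$\left(q{\left(A{\left(v{\left(5,-1 \right)} \right)} \right)} + \left(\left(98 + 169\right) - 157\right)\right) 346 = \left(- 8 \sqrt{-2 - 2} + \left(\left(98 + 169\right) - 157\right)\right) 346 = \left(- 8 \sqrt{-4} + \left(267 - 157\right)\right) 346 = \left(- 8 \cdot 2 i + 110\right) 346 = \left(- 16 i + 110\right) 346 = \left(110 - 16 i\right) 346 = 38060 - 5536 i$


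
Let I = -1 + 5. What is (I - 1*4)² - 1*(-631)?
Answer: 631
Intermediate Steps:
I = 4
(I - 1*4)² - 1*(-631) = (4 - 1*4)² - 1*(-631) = (4 - 4)² + 631 = 0² + 631 = 0 + 631 = 631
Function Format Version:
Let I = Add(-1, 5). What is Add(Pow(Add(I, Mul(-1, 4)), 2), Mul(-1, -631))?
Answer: 631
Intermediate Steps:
I = 4
Add(Pow(Add(I, Mul(-1, 4)), 2), Mul(-1, -631)) = Add(Pow(Add(4, Mul(-1, 4)), 2), Mul(-1, -631)) = Add(Pow(Add(4, -4), 2), 631) = Add(Pow(0, 2), 631) = Add(0, 631) = 631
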